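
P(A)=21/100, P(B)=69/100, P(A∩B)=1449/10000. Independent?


P(A)×P(B) = 1449/10000
P(A∩B) = 1449/10000
Equal ✓ → Independent

Yes, independent


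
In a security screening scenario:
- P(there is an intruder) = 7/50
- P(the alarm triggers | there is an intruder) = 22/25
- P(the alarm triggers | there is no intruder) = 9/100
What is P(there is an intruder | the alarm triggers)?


Using Bayes' theorem:
P(A|B) = P(B|A)·P(A) / P(B)

P(the alarm triggers) = 22/25 × 7/50 + 9/100 × 43/50
= 77/625 + 387/5000 = 1003/5000

P(there is an intruder|the alarm triggers) = (77/625) / (1003/5000) = 616/1003

P(there is an intruder|the alarm triggers) = 616/1003 ≈ 61.42%


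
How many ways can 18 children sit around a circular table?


Circular arrangements of 18 distinct objects: fix one position to break rotational symmetry.
(n-1)! = 17! = 355687428096000

355687428096000


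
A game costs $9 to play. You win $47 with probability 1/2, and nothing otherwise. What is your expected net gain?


E[gain] = (47-9)×1/2 + (-9)×1/2
= 19 - 9/2 = 29/2

Expected net gain = $29/2 ≈ $14.50


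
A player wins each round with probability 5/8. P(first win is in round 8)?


Geometric: P(X=8) = (1-p)^(k-1)×p = (3/8)^7×5/8 = 10935/16777216

P(X=8) = 10935/16777216 ≈ 0.07%


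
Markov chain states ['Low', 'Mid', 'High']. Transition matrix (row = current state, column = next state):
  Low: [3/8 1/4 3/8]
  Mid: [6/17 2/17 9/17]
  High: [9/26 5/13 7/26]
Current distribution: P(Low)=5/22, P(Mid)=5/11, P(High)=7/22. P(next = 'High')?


P(next=High) = Σᵢ P(now=i)×P(i→High)
= 5/22×3/8 + 5/11×9/17 + 7/22×7/26
= 15/176 + 45/187 + 49/572 = 16007/38896

P = 16007/38896 ≈ 0.4115


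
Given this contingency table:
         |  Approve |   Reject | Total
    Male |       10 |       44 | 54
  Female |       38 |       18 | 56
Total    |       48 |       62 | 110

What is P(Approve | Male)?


P(Approve | Male) = 10/(10+44) = 10/54 = 5/27

P(Approve|Male) = 5/27 ≈ 18.52%


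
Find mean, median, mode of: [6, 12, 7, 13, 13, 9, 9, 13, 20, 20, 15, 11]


Sorted: [6, 7, 9, 9, 11, 12, 13, 13, 13, 15, 20, 20]
Mean = 148/12 = 37/3
Median = 25/2
Freq: {6: 1, 12: 1, 7: 1, 13: 3, 9: 2, 20: 2, 15: 1, 11: 1}
Mode: [13]

Mean=37/3, Median=25/2, Mode=13


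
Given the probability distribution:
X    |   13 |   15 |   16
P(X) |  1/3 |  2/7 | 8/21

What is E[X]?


E[X] = Σ x·P(X=x)
= (13)×(1/3) + (15)×(2/7) + (16)×(8/21)
= 103/7

E[X] = 103/7


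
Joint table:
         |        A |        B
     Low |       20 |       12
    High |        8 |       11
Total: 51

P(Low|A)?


P(Low|A) = 20/(20+8) = 20/28 = 5/7

P = 5/7 ≈ 71.43%


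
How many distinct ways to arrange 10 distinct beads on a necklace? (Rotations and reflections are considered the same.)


Free circular arrangements: rotations and reflections both identified.
(n-1)!/2 = 9!/2 = 362880/2 = 181440

181440


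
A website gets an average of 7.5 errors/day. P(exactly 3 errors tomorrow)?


Poisson(λ=7.5): P(X=3) = e^(-λ)×λ^k/k!
= e^(-7.5) × 7.5^3 / 3!
≈ 0.0005530843701 × 421.875 / 6 ≈ 0.038889

P(X=3) ≈ 0.038889 ≈ 3.89%


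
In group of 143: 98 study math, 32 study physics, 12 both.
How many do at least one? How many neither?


|A∪B| = 98+32-12 = 118
Neither = 143-118 = 25

At least one: 118; Neither: 25


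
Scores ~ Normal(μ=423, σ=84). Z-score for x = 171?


z = (x - μ)/σ = (171 - 423)/84 = -3.0

z = -3.0


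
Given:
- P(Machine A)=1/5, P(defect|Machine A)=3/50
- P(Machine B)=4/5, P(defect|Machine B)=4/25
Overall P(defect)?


P(B) = Σ P(B|Aᵢ)×P(Aᵢ)
  3/50×1/5 = 3/250
  4/25×4/5 = 16/125
Sum = 7/50

P(defect) = 7/50 ≈ 14.00%


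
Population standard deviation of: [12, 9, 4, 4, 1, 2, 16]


Mean = 48/7
  (12-48/7)²=1296/49
  (9-48/7)²=225/49
  (4-48/7)²=400/49
  (4-48/7)²=400/49
  (1-48/7)²=1681/49
  (2-48/7)²=1156/49
  (16-48/7)²=4096/49
Σ(x-μ)² = 1322/7
σ² = (1322/7)/7 = 1322/49

σ = √(1322/49) ≈ 5.1942


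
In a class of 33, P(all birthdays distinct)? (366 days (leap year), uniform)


P(all different) = Π(366-i)/366 for i=0..32
= (366/366)×(365/366)×...×(334/366)
= 0.225976

P ≈ 0.2260 ≈ 22.60%


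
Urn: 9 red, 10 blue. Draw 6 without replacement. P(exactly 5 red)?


Hypergeometric: C(9,5)×C(10,1)/C(19,6)
= 126×10/27132 = 15/323

P(X=5) = 15/323 ≈ 4.64%


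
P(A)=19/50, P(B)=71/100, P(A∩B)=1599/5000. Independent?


P(A)×P(B) = 1349/5000
P(A∩B) = 1599/5000
Not equal → NOT independent

No, not independent


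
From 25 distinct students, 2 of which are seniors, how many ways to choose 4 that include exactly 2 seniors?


Choose 2 of the 2 seniors and 2 of the other 23 students:
C(2,2)×C(23,2) = 1×253 = 253

253


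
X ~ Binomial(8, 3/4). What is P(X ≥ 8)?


P(X ≥ 8) = Σ P(X=i) for i=8..8
P(X=8) = 6561/65536
Sum = 6561/65536

P(X ≥ 8) = 6561/65536 ≈ 10.01%


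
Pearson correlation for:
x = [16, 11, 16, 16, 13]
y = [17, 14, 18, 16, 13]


n=5, Σx=72, Σy=78, Σxy=1139, Σx²=1058, Σy²=1234
r = (5×1139 - 72×78)/√((5×1058 - 72²)(5×1234 - 78²))
= 79/√(106×86) = 79/√9116 ≈ 79/95.4777 ≈ 0.8274

r ≈ 0.8274


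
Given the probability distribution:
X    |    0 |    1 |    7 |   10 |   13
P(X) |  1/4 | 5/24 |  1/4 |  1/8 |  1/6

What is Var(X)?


E[X] = 43/8
E[X²] = 425/8
Var(X) = E[X²] - (E[X])² = 425/8 - 1849/64 = 1551/64

Var(X) = 1551/64 ≈ 24.2344


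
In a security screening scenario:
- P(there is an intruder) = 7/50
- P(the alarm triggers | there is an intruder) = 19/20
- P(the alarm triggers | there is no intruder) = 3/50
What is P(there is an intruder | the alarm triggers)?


Using Bayes' theorem:
P(A|B) = P(B|A)·P(A) / P(B)

P(the alarm triggers) = 19/20 × 7/50 + 3/50 × 43/50
= 133/1000 + 129/2500 = 923/5000

P(there is an intruder|the alarm triggers) = (133/1000) / (923/5000) = 665/923

P(there is an intruder|the alarm triggers) = 665/923 ≈ 72.05%


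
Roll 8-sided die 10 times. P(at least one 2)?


P(no 2)^10 = (7/8)^10 = 282475249/1073741824
P(≥1) = 1 - 282475249/1073741824 = 791266575/1073741824

P = 791266575/1073741824 ≈ 73.69%


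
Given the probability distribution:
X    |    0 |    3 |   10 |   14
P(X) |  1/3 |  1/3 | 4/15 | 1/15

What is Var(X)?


E[X] = 23/5
E[X²] = 641/15
Var(X) = E[X²] - (E[X])² = 641/15 - 529/25 = 1618/75

Var(X) = 1618/75 ≈ 21.5733


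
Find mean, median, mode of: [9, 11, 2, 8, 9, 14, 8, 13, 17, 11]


Sorted: [2, 8, 8, 9, 9, 11, 11, 13, 14, 17]
Mean = 102/10 = 51/5
Median = 10
Freq: {9: 2, 11: 2, 2: 1, 8: 2, 14: 1, 13: 1, 17: 1}
Mode: [8, 9, 11]

Mean=51/5, Median=10, Mode=[8, 9, 11]


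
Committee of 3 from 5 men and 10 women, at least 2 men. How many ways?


Count by #men:
  2M,1W: C(5,2)×C(10,1)=100
  3M,0W: C(5,3)×C(10,0)=10
Total = 110

110


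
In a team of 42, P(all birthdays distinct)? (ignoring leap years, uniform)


P(all different) = Π(365-i)/365 for i=0..41
= (365/365)×(364/365)×...×(324/365)
= 0.085970

P ≈ 0.0860 ≈ 8.60%


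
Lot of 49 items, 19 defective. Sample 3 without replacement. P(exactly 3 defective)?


Hypergeometric: C(19,3)×C(30,0)/C(49,3)
= 969×1/18424 = 969/18424

P(X=3) = 969/18424 ≈ 5.26%


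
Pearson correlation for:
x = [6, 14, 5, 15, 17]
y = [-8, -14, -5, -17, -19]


n=5, Σx=57, Σy=-63, Σxy=-847, Σx²=771, Σy²=935
r = (5×(-847) - 57×(-63))/√((5×771 - 57²)(5×935 - (-63)²))
= -644/√(606×706) = -644/√427836 ≈ -644/654.0917 ≈ -0.9846

r ≈ -0.9846


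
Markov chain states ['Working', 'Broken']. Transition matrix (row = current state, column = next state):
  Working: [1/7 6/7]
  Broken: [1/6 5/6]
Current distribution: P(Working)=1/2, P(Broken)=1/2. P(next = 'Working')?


P(next=Working) = Σᵢ P(now=i)×P(i→Working)
= 1/2×1/7 + 1/2×1/6
= 1/14 + 1/12 = 13/84

P = 13/84 ≈ 0.1548


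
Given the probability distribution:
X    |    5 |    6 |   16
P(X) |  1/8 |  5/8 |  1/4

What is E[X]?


E[X] = Σ x·P(X=x)
= (5)×(1/8) + (6)×(5/8) + (16)×(1/4)
= 67/8

E[X] = 67/8


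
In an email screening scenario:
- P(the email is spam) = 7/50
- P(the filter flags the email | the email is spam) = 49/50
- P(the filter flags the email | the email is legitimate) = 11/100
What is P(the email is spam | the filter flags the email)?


Using Bayes' theorem:
P(A|B) = P(B|A)·P(A) / P(B)

P(the filter flags the email) = 49/50 × 7/50 + 11/100 × 43/50
= 343/2500 + 473/5000 = 1159/5000

P(the email is spam|the filter flags the email) = (343/2500) / (1159/5000) = 686/1159

P(the email is spam|the filter flags the email) = 686/1159 ≈ 59.19%


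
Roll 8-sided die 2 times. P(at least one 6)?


P(no 6)^2 = (7/8)^2 = 49/64
P(≥1) = 1 - 49/64 = 15/64

P = 15/64 ≈ 23.44%


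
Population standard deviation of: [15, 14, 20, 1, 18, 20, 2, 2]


Mean = 92/8 = 23/2
  (15-23/2)²=49/4
  (14-23/2)²=25/4
  (20-23/2)²=289/4
  (1-23/2)²=441/4
  (18-23/2)²=169/4
  (20-23/2)²=289/4
  (2-23/2)²=361/4
  (2-23/2)²=361/4
Σ(x-μ)² = 496
σ² = 496/8 = 62

σ = √(62) ≈ 7.8740


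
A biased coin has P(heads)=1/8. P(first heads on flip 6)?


Geometric: P(X=6) = (1-p)^(k-1)×p = (7/8)^5×1/8 = 16807/262144

P(X=6) = 16807/262144 ≈ 6.41%


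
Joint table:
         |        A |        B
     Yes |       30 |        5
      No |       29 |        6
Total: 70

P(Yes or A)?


P(Yes∨A) = P(Yes) + P(A) - P(Yes∧A)
= (35 + 59 - 30)/70 = 64/70 = 32/35

P = 32/35 ≈ 91.43%


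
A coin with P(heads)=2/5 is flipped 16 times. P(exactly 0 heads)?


Binomial: P(X=0) = C(16,0)×p^0×(1-p)^16
= 1 × 1 × 43046721/152587890625 = 43046721/152587890625

P(X=0) = 43046721/152587890625 ≈ 0.03%


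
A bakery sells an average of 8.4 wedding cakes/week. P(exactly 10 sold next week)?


Poisson(λ=8.4): P(X=10) = e^(-λ)×λ^k/k!
= e^(-8.4) × 8.4^10 / 10!
≈ 0.0002248673242 × 1749012287.66 / 3628800 ≈ 0.108382

P(X=10) ≈ 0.108382 ≈ 10.84%


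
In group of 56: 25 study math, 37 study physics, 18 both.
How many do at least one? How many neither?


|A∪B| = 25+37-18 = 44
Neither = 56-44 = 12

At least one: 44; Neither: 12


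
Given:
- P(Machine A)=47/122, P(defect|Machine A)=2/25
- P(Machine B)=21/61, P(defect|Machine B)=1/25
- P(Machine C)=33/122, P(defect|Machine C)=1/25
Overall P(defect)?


P(B) = Σ P(B|Aᵢ)×P(Aᵢ)
  2/25×47/122 = 47/1525
  1/25×21/61 = 21/1525
  1/25×33/122 = 33/3050
Sum = 169/3050

P(defect) = 169/3050 ≈ 5.54%


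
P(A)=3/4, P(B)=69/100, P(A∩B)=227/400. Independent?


P(A)×P(B) = 207/400
P(A∩B) = 227/400
Not equal → NOT independent

No, not independent


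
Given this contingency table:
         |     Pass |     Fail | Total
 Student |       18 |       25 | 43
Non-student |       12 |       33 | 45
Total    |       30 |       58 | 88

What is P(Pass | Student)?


P(Pass | Student) = 18/(18+25) = 18/43

P(Pass|Student) = 18/43 ≈ 41.86%


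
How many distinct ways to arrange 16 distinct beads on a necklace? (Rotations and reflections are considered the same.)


Free circular arrangements: rotations and reflections both identified.
(n-1)!/2 = 15!/2 = 1307674368000/2 = 653837184000

653837184000


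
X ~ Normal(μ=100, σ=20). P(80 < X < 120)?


z₁=(80-100)/20=-1.0, z₂=(120-100)/20=1.0
P = Φ(1.0) - Φ(-1.0) = 0.841345 - 0.158655 = 0.682690 ≈ 0.6827

P(80 < X < 120) ≈ 0.6827


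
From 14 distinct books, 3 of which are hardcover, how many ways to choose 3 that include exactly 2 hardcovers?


Choose 2 of the 3 hardcovers and 1 of the other 11 books:
C(3,2)×C(11,1) = 3×11 = 33

33


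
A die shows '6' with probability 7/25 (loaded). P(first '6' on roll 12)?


Geometric: P(X=12) = (1-p)^(k-1)×p = (18/25)^11×7/25 = 449878870554624/59604644775390625

P(X=12) = 449878870554624/59604644775390625 ≈ 0.75%


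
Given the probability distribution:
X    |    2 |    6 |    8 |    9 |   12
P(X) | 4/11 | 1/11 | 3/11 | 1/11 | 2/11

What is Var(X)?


E[X] = 71/11
E[X²] = 613/11
Var(X) = E[X²] - (E[X])² = 613/11 - 5041/121 = 1702/121

Var(X) = 1702/121 ≈ 14.0661


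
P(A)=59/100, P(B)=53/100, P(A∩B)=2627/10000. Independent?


P(A)×P(B) = 3127/10000
P(A∩B) = 2627/10000
Not equal → NOT independent

No, not independent


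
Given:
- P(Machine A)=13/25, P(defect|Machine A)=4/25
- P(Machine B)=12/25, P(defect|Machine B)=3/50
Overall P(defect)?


P(B) = Σ P(B|Aᵢ)×P(Aᵢ)
  4/25×13/25 = 52/625
  3/50×12/25 = 18/625
Sum = 14/125

P(defect) = 14/125 ≈ 11.20%


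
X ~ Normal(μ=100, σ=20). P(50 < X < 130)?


z₁=(50-100)/20=-2.5, z₂=(130-100)/20=1.5
P = Φ(1.5) - Φ(-2.5) = 0.933193 - 0.006210 = 0.926983 ≈ 0.9270

P(50 < X < 130) ≈ 0.9270


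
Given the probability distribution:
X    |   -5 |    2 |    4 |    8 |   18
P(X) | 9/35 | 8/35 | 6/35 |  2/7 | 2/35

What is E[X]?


E[X] = Σ x·P(X=x)
= (-5)×(9/35) + (2)×(8/35) + (4)×(6/35) + (8)×(2/7) + (18)×(2/35)
= 111/35

E[X] = 111/35


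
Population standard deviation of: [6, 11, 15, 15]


Mean = 47/4
  (6-47/4)²=529/16
  (11-47/4)²=9/16
  (15-47/4)²=169/16
  (15-47/4)²=169/16
Σ(x-μ)² = 219/4
σ² = (219/4)/4 = 219/16

σ = √(219/16) ≈ 3.6997


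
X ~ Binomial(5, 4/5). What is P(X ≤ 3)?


P(X ≤ 3) = Σ P(X=i) for i=0..3
P(X=0) = 1/3125
P(X=1) = 4/625
P(X=2) = 32/625
P(X=3) = 128/625
Sum = 821/3125

P(X ≤ 3) = 821/3125 ≈ 26.27%


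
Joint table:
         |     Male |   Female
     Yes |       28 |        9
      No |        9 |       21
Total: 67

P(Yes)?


P(Yes) = (28+9)/67 = 37/67

P(Yes) = 37/67 ≈ 55.22%


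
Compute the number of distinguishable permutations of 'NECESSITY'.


Letters: 9, freq: {'N': 1, 'E': 2, 'C': 1, 'S': 2, 'I': 1, 'T': 1, 'Y': 1}
9!/(1!×2!×1!×2!×1!×1!×1!) = 362880/4 = 90720

90720


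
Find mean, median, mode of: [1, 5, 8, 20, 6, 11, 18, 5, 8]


Sorted: [1, 5, 5, 6, 8, 8, 11, 18, 20]
Mean = 82/9
Median = 8
Freq: {1: 1, 5: 2, 8: 2, 20: 1, 6: 1, 11: 1, 18: 1}
Mode: [5, 8]

Mean=82/9, Median=8, Mode=[5, 8]


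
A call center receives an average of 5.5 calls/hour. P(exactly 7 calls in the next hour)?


Poisson(λ=5.5): P(X=7) = e^(-λ)×λ^k/k!
= e^(-5.5) × 5.5^7 / 7!
≈ 0.004086771438 × 152243.523438 / 5040 ≈ 0.123449

P(X=7) ≈ 0.123449 ≈ 12.34%


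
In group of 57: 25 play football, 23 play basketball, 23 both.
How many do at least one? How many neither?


|A∪B| = 25+23-23 = 25
Neither = 57-25 = 32

At least one: 25; Neither: 32


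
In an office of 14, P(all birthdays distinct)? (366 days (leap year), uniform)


P(all different) = Π(366-i)/366 for i=0..13
= (366/366)×(365/366)×...×(353/366)
= 0.777440

P ≈ 0.7774 ≈ 77.74%


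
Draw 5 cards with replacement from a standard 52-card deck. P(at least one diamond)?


P(not a diamond) = 39/52 = 3/4
P(none in 5 draws) = (3/4)^5 = 243/1024
P(≥1 diamond) = 1 - 243/1024 = 781/1024

P = 781/1024 ≈ 76.27%


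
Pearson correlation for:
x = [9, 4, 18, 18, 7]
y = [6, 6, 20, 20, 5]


n=5, Σx=56, Σy=57, Σxy=833, Σx²=794, Σy²=897
r = (5×833 - 56×57)/√((5×794 - 56²)(5×897 - 57²))
= 973/√(834×1236) = 973/√1030824 ≈ 973/1015.2950 ≈ 0.9583

r ≈ 0.9583


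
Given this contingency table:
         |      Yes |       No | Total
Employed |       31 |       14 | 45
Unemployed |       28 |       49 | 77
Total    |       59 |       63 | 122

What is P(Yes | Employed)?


P(Yes | Employed) = 31/(31+14) = 31/45

P(Yes|Employed) = 31/45 ≈ 68.89%


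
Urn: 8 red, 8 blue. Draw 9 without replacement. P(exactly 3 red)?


Hypergeometric: C(8,3)×C(8,6)/C(16,9)
= 56×28/11440 = 98/715

P(X=3) = 98/715 ≈ 13.71%


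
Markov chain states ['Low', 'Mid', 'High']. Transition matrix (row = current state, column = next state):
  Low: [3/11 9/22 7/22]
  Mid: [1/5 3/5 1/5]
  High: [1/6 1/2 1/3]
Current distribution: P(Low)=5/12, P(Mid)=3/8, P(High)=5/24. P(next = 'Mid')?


P(next=Mid) = Σᵢ P(now=i)×P(i→Mid)
= 5/12×9/22 + 3/8×3/5 + 5/24×1/2
= 15/88 + 9/40 + 5/48 = 1319/2640

P = 1319/2640 ≈ 0.4996


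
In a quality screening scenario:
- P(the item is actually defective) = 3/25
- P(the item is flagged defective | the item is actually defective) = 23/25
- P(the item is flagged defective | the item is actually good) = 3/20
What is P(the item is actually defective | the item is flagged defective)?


Using Bayes' theorem:
P(A|B) = P(B|A)·P(A) / P(B)

P(the item is flagged defective) = 23/25 × 3/25 + 3/20 × 22/25
= 69/625 + 33/250 = 303/1250

P(the item is actually defective|the item is flagged defective) = (69/625) / (303/1250) = 46/101

P(the item is actually defective|the item is flagged defective) = 46/101 ≈ 45.54%


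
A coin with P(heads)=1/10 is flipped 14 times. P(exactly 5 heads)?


Binomial: P(X=5) = C(14,5)×p^5×(1-p)^9
= 2002 × 1/100000 × 387420489/1000000000 = 387807909489/50000000000000

P(X=5) = 387807909489/50000000000000 ≈ 0.78%


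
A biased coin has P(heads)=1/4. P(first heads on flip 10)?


Geometric: P(X=10) = (1-p)^(k-1)×p = (3/4)^9×1/4 = 19683/1048576

P(X=10) = 19683/1048576 ≈ 1.88%


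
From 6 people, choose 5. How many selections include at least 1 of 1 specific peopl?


Complement: C(6,5) - C(5,5) = 6 - 1 = 5

5


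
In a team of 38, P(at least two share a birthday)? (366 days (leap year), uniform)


P(all different) = Π(366-i)/366 for i=0..37
= 0.136703
P(match) = 1 - 0.136703 = 0.863297

P ≈ 0.8633 ≈ 86.33%


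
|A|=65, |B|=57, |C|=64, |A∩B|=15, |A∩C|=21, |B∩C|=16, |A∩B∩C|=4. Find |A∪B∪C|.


|A∪B∪C| = 65+57+64-15-21-16+4 = 138

|A∪B∪C| = 138


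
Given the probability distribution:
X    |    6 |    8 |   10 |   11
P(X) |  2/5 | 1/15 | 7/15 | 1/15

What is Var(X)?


E[X] = 25/3
E[X²] = 367/5
Var(X) = E[X²] - (E[X])² = 367/5 - 625/9 = 178/45

Var(X) = 178/45 ≈ 3.9556


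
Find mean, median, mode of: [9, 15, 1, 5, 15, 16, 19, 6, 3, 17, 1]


Sorted: [1, 1, 3, 5, 6, 9, 15, 15, 16, 17, 19]
Mean = 107/11
Median = 9
Freq: {9: 1, 15: 2, 1: 2, 5: 1, 16: 1, 19: 1, 6: 1, 3: 1, 17: 1}
Mode: [1, 15]

Mean=107/11, Median=9, Mode=[1, 15]


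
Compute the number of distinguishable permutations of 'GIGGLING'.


Letters: 8, freq: {'G': 4, 'I': 2, 'L': 1, 'N': 1}
8!/(4!×2!×1!×1!) = 40320/48 = 840

840


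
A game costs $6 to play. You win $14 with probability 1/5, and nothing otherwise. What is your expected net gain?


E[gain] = (14-6)×1/5 + (-6)×4/5
= 8/5 - 24/5 = -16/5

Expected net gain = $-16/5 ≈ $-3.20


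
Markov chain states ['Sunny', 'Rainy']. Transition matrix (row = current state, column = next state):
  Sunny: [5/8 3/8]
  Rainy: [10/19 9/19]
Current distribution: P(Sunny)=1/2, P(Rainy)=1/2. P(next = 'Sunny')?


P(next=Sunny) = Σᵢ P(now=i)×P(i→Sunny)
= 1/2×5/8 + 1/2×10/19
= 5/16 + 5/19 = 175/304

P = 175/304 ≈ 0.5757


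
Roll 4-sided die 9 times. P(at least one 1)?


P(no 1)^9 = (3/4)^9 = 19683/262144
P(≥1) = 1 - 19683/262144 = 242461/262144

P = 242461/262144 ≈ 92.49%


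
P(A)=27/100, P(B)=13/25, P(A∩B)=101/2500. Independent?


P(A)×P(B) = 351/2500
P(A∩B) = 101/2500
Not equal → NOT independent

No, not independent


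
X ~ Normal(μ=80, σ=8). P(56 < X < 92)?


z₁=(56-80)/8=-3.0, z₂=(92-80)/8=1.5
P = Φ(1.5) - Φ(-3.0) = 0.933193 - 0.001350 = 0.931843 ≈ 0.9318

P(56 < X < 92) ≈ 0.9318


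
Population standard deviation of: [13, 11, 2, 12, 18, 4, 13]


Mean = 73/7
  (13-73/7)²=324/49
  (11-73/7)²=16/49
  (2-73/7)²=3481/49
  (12-73/7)²=121/49
  (18-73/7)²=2809/49
  (4-73/7)²=2025/49
  (13-73/7)²=324/49
Σ(x-μ)² = 1300/7
σ² = (1300/7)/7 = 1300/49

σ = √(1300/49) ≈ 5.1508


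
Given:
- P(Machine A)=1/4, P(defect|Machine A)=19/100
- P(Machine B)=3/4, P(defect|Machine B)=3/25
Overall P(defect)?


P(B) = Σ P(B|Aᵢ)×P(Aᵢ)
  19/100×1/4 = 19/400
  3/25×3/4 = 9/100
Sum = 11/80

P(defect) = 11/80 ≈ 13.75%


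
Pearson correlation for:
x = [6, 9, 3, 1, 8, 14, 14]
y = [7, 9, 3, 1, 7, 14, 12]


n=7, Σx=55, Σy=53, Σxy=553, Σx²=583, Σy²=529
r = (7×553 - 55×53)/√((7×583 - 55²)(7×529 - 53²))
= 956/√(1056×894) = 956/√944064 ≈ 956/971.6296 ≈ 0.9839

r ≈ 0.9839


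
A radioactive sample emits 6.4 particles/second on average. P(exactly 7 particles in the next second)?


Poisson(λ=6.4): P(X=7) = e^(-λ)×λ^k/k!
= e^(-6.4) × 6.4^7 / 7!
≈ 0.001661557273 × 439804.65111 / 5040 ≈ 0.144992

P(X=7) ≈ 0.144992 ≈ 14.50%


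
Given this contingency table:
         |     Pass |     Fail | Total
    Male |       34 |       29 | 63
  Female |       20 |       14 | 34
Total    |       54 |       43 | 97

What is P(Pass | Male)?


P(Pass | Male) = 34/(34+29) = 34/63

P(Pass|Male) = 34/63 ≈ 53.97%


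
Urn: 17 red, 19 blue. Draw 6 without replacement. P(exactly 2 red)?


Hypergeometric: C(17,2)×C(19,4)/C(36,6)
= 136×3876/1947792 = 646/2387

P(X=2) = 646/2387 ≈ 27.06%


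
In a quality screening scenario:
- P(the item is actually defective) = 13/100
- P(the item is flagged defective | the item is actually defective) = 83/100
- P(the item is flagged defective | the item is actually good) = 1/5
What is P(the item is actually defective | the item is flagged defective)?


Using Bayes' theorem:
P(A|B) = P(B|A)·P(A) / P(B)

P(the item is flagged defective) = 83/100 × 13/100 + 1/5 × 87/100
= 1079/10000 + 87/500 = 2819/10000

P(the item is actually defective|the item is flagged defective) = (1079/10000) / (2819/10000) = 1079/2819

P(the item is actually defective|the item is flagged defective) = 1079/2819 ≈ 38.28%


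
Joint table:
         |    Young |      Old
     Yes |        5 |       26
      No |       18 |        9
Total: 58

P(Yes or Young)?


P(Yes∨Young) = P(Yes) + P(Young) - P(Yes∧Young)
= (31 + 23 - 5)/58 = 49/58

P = 49/58 ≈ 84.48%


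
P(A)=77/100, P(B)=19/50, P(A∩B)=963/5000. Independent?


P(A)×P(B) = 1463/5000
P(A∩B) = 963/5000
Not equal → NOT independent

No, not independent


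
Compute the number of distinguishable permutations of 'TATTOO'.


Letters: 6, freq: {'T': 3, 'A': 1, 'O': 2}
6!/(3!×1!×2!) = 720/12 = 60

60


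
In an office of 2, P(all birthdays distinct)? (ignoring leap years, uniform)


P(all different) = Π(365-i)/365 for i=0..1
= (365/365)×(364/365)×...×(364/365)
= 0.997260

P ≈ 0.9973 ≈ 99.73%


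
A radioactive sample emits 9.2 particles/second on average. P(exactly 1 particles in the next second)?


Poisson(λ=9.2): P(X=1) = e^(-λ)×λ^k/k!
= e^(-9.2) × 9.2^1 / 1!
≈ 0.0001010394018 × 9.2 / 1 ≈ 0.000930

P(X=1) ≈ 0.000930 ≈ 0.09%


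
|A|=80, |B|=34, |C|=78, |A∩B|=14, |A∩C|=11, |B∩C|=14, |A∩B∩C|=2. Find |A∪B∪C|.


|A∪B∪C| = 80+34+78-14-11-14+2 = 155

|A∪B∪C| = 155


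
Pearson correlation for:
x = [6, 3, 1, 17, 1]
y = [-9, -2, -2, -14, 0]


n=5, Σx=28, Σy=-27, Σxy=-300, Σx²=336, Σy²=285
r = (5×(-300) - 28×(-27))/√((5×336 - 28²)(5×285 - (-27)²))
= -744/√(896×696) = -744/√623616 ≈ -744/789.6936 ≈ -0.9421

r ≈ -0.9421


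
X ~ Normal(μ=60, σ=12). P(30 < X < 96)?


z₁=(30-60)/12=-2.5, z₂=(96-60)/12=3.0
P = Φ(3.0) - Φ(-2.5) = 0.998650 - 0.006210 = 0.992440 ≈ 0.9924

P(30 < X < 96) ≈ 0.9924


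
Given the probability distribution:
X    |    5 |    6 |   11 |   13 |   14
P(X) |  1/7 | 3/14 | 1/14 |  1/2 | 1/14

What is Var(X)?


E[X] = 72/7
E[X²] = 829/7
Var(X) = E[X²] - (E[X])² = 829/7 - 5184/49 = 619/49

Var(X) = 619/49 ≈ 12.6327


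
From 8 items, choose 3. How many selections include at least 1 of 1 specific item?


Complement: C(8,3) - C(7,3) = 56 - 35 = 21

21


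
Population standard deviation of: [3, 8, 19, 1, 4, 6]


Mean = 41/6
  (3-41/6)²=529/36
  (8-41/6)²=49/36
  (19-41/6)²=5329/36
  (1-41/6)²=1225/36
  (4-41/6)²=289/36
  (6-41/6)²=25/36
Σ(x-μ)² = 1241/6
σ² = (1241/6)/6 = 1241/36

σ = √(1241/36) ≈ 5.8713


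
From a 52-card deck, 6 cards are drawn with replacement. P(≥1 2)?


P(not a 2) = 48/52 = 12/13
P(none in 6 draws) = (12/13)^6 = 2985984/4826809
P(≥1 2) = 1 - 2985984/4826809 = 1840825/4826809

P = 1840825/4826809 ≈ 38.14%


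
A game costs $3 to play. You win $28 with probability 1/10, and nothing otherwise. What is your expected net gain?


E[gain] = (28-3)×1/10 + (-3)×9/10
= 5/2 - 27/10 = -1/5

Expected net gain = $-1/5 ≈ $-0.20


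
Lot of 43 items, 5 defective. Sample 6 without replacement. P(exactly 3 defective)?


Hypergeometric: C(5,3)×C(38,3)/C(43,6)
= 10×8436/6096454 = 2220/160433

P(X=3) = 2220/160433 ≈ 1.38%


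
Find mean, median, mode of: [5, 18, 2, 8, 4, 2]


Sorted: [2, 2, 4, 5, 8, 18]
Mean = 39/6 = 13/2
Median = 9/2
Freq: {5: 1, 18: 1, 2: 2, 8: 1, 4: 1}
Mode: [2]

Mean=13/2, Median=9/2, Mode=2


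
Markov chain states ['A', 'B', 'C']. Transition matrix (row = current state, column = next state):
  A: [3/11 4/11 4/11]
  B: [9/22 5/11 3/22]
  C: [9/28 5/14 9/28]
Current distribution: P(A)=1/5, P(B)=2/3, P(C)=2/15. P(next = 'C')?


P(next=C) = Σᵢ P(now=i)×P(i→C)
= 1/5×4/11 + 2/3×3/22 + 2/15×9/28
= 4/55 + 1/11 + 3/70 = 159/770

P = 159/770 ≈ 0.2065


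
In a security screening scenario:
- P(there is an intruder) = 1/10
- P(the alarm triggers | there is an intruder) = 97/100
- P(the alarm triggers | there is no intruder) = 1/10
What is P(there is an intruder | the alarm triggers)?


Using Bayes' theorem:
P(A|B) = P(B|A)·P(A) / P(B)

P(the alarm triggers) = 97/100 × 1/10 + 1/10 × 9/10
= 97/1000 + 9/100 = 187/1000

P(there is an intruder|the alarm triggers) = (97/1000) / (187/1000) = 97/187

P(there is an intruder|the alarm triggers) = 97/187 ≈ 51.87%


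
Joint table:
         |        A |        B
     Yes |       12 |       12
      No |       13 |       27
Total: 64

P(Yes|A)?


P(Yes|A) = 12/(12+13) = 12/25

P = 12/25 ≈ 48.00%


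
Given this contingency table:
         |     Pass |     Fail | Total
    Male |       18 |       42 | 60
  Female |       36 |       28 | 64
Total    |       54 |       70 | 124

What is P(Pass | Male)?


P(Pass | Male) = 18/(18+42) = 18/60 = 3/10

P(Pass|Male) = 3/10 ≈ 30.00%


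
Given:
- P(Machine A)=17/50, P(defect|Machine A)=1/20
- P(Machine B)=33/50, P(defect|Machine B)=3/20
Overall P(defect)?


P(B) = Σ P(B|Aᵢ)×P(Aᵢ)
  1/20×17/50 = 17/1000
  3/20×33/50 = 99/1000
Sum = 29/250

P(defect) = 29/250 ≈ 11.60%


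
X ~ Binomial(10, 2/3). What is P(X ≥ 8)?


P(X ≥ 8) = Σ P(X=i) for i=8..10
P(X=8) = 1280/6561
P(X=9) = 5120/59049
P(X=10) = 1024/59049
Sum = 5888/19683

P(X ≥ 8) = 5888/19683 ≈ 29.91%


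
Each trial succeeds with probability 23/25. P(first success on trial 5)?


Geometric: P(X=5) = (1-p)^(k-1)×p = (2/25)^4×23/25 = 368/9765625

P(X=5) = 368/9765625 ≈ 0.00%


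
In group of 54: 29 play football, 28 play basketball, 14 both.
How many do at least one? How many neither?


|A∪B| = 29+28-14 = 43
Neither = 54-43 = 11

At least one: 43; Neither: 11


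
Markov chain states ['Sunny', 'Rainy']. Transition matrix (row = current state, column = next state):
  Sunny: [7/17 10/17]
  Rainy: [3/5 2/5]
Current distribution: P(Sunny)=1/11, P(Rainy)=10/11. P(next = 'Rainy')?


P(next=Rainy) = Σᵢ P(now=i)×P(i→Rainy)
= 1/11×10/17 + 10/11×2/5
= 10/187 + 4/11 = 78/187

P = 78/187 ≈ 0.4171


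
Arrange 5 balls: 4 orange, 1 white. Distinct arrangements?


5!/(4!×1!) = 5

5


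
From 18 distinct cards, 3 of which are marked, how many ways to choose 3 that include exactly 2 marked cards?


Choose 2 of the 3 marked cards and 1 of the other 15 cards:
C(3,2)×C(15,1) = 3×15 = 45

45


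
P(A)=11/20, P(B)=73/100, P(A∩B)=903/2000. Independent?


P(A)×P(B) = 803/2000
P(A∩B) = 903/2000
Not equal → NOT independent

No, not independent


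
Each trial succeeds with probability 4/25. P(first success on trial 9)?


Geometric: P(X=9) = (1-p)^(k-1)×p = (21/25)^8×4/25 = 151291437444/3814697265625

P(X=9) = 151291437444/3814697265625 ≈ 3.97%


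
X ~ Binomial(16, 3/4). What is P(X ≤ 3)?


P(X ≤ 3) = Σ P(X=i) for i=0..3
P(X=0) = 1/4294967296
P(X=1) = 3/268435456
P(X=2) = 135/536870912
P(X=3) = 945/268435456
Sum = 16249/4294967296

P(X ≤ 3) = 16249/4294967296 ≈ 0.00%


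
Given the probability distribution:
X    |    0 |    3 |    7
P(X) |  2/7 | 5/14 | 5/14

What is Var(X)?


E[X] = 25/7
E[X²] = 145/7
Var(X) = E[X²] - (E[X])² = 145/7 - 625/49 = 390/49

Var(X) = 390/49 ≈ 7.9592


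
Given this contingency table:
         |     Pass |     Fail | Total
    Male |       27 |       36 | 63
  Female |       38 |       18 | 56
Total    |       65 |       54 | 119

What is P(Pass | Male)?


P(Pass | Male) = 27/(27+36) = 27/63 = 3/7

P(Pass|Male) = 3/7 ≈ 42.86%


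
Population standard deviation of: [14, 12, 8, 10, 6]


Mean = 50/5 = 10
  (14-10)²=16
  (12-10)²=4
  (8-10)²=4
  (10-10)²=0
  (6-10)²=16
Σ(x-μ)² = 40
σ² = 40/5 = 8

σ = √(8) ≈ 2.8284


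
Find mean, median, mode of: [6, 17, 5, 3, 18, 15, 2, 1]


Sorted: [1, 2, 3, 5, 6, 15, 17, 18]
Mean = 67/8
Median = 11/2
Freq: {6: 1, 17: 1, 5: 1, 3: 1, 18: 1, 15: 1, 2: 1, 1: 1}
Mode: No mode

Mean=67/8, Median=11/2, Mode=No mode


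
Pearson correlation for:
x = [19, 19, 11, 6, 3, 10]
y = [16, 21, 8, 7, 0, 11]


n=6, Σx=68, Σy=63, Σxy=943, Σx²=988, Σy²=931
r = (6×943 - 68×63)/√((6×988 - 68²)(6×931 - 63²))
= 1374/√(1304×1617) = 1374/√2108568 ≈ 1374/1452.0909 ≈ 0.9462

r ≈ 0.9462


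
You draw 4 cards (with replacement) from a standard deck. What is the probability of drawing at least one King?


P(not a King) = 48/52 = 12/13
P(none in 4 draws) = (12/13)^4 = 20736/28561
P(≥1 King) = 1 - 20736/28561 = 7825/28561

P = 7825/28561 ≈ 27.40%


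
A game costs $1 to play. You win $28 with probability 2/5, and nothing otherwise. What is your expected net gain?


E[gain] = (28-1)×2/5 + (-1)×3/5
= 54/5 - 3/5 = 51/5

Expected net gain = $51/5 ≈ $10.20


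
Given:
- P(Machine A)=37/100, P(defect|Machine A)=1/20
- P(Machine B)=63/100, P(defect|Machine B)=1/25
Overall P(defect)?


P(B) = Σ P(B|Aᵢ)×P(Aᵢ)
  1/20×37/100 = 37/2000
  1/25×63/100 = 63/2500
Sum = 437/10000

P(defect) = 437/10000 ≈ 4.37%


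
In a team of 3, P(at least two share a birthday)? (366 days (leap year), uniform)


P(all different) = Π(366-i)/366 for i=0..2
= 0.991818
P(match) = 1 - 0.991818 = 0.008182

P ≈ 0.0082 ≈ 0.82%


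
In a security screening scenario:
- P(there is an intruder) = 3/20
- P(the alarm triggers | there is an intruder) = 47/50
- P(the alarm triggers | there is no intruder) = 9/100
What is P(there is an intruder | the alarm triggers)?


Using Bayes' theorem:
P(A|B) = P(B|A)·P(A) / P(B)

P(the alarm triggers) = 47/50 × 3/20 + 9/100 × 17/20
= 141/1000 + 153/2000 = 87/400

P(there is an intruder|the alarm triggers) = (141/1000) / (87/400) = 94/145

P(there is an intruder|the alarm triggers) = 94/145 ≈ 64.83%


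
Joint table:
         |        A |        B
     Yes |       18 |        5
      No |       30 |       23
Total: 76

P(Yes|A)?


P(Yes|A) = 18/(18+30) = 18/48 = 3/8

P = 3/8 ≈ 37.50%


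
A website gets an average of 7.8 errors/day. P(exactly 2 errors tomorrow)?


Poisson(λ=7.8): P(X=2) = e^(-λ)×λ^k/k!
= e^(-7.8) × 7.8^2 / 2!
≈ 0.000409734979 × 60.84 / 2 ≈ 0.012464

P(X=2) ≈ 0.012464 ≈ 1.25%


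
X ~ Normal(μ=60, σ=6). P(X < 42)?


z = (42-60)/6 = -3.0
P(Z < -3.0) = 0.0013

P(X < 42) ≈ 0.0013


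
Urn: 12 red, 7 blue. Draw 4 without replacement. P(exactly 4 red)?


Hypergeometric: C(12,4)×C(7,0)/C(19,4)
= 495×1/3876 = 165/1292

P(X=4) = 165/1292 ≈ 12.77%


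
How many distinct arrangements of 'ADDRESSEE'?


Letters: 9, freq: {'A': 1, 'D': 2, 'R': 1, 'E': 3, 'S': 2}
9!/(1!×2!×1!×3!×2!) = 362880/24 = 15120

15120


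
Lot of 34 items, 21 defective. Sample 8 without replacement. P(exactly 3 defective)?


Hypergeometric: C(21,3)×C(13,5)/C(34,8)
= 1330×1287/18156204 = 8645/91698

P(X=3) = 8645/91698 ≈ 9.43%


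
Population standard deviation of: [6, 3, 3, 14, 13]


Mean = 39/5
  (6-39/5)²=81/25
  (3-39/5)²=576/25
  (3-39/5)²=576/25
  (14-39/5)²=961/25
  (13-39/5)²=676/25
Σ(x-μ)² = 574/5
σ² = (574/5)/5 = 574/25

σ = √(574/25) ≈ 4.7917


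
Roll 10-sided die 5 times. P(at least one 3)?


P(no 3)^5 = (9/10)^5 = 59049/100000
P(≥1) = 1 - 59049/100000 = 40951/100000

P = 40951/100000 ≈ 40.95%


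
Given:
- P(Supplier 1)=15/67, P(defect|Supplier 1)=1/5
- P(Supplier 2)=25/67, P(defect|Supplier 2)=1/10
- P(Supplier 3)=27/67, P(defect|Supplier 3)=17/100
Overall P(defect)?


P(B) = Σ P(B|Aᵢ)×P(Aᵢ)
  1/5×15/67 = 3/67
  1/10×25/67 = 5/134
  17/100×27/67 = 459/6700
Sum = 1009/6700

P(defect) = 1009/6700 ≈ 15.06%


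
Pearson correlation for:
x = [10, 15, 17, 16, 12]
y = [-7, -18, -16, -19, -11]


n=5, Σx=70, Σy=-71, Σxy=-1048, Σx²=1014, Σy²=1111
r = (5×(-1048) - 70×(-71))/√((5×1014 - 70²)(5×1111 - (-71)²))
= -270/√(170×514) = -270/√87380 ≈ -270/295.6011 ≈ -0.9134

r ≈ -0.9134


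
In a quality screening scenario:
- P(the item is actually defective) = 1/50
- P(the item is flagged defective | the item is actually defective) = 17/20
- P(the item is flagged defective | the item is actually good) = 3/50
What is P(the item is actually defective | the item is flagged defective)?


Using Bayes' theorem:
P(A|B) = P(B|A)·P(A) / P(B)

P(the item is flagged defective) = 17/20 × 1/50 + 3/50 × 49/50
= 17/1000 + 147/2500 = 379/5000

P(the item is actually defective|the item is flagged defective) = (17/1000) / (379/5000) = 85/379

P(the item is actually defective|the item is flagged defective) = 85/379 ≈ 22.43%


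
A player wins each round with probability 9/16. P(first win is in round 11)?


Geometric: P(X=11) = (1-p)^(k-1)×p = (7/16)^10×9/16 = 2542277241/17592186044416

P(X=11) = 2542277241/17592186044416 ≈ 0.01%


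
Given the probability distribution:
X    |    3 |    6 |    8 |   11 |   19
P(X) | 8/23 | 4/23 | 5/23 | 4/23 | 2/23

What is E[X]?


E[X] = Σ x·P(X=x)
= (3)×(8/23) + (6)×(4/23) + (8)×(5/23) + (11)×(4/23) + (19)×(2/23)
= 170/23

E[X] = 170/23


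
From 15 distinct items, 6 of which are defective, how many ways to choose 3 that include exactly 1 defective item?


Choose 1 of the 6 defective items and 2 of the other 9 items:
C(6,1)×C(9,2) = 6×36 = 216

216


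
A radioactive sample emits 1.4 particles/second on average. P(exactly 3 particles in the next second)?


Poisson(λ=1.4): P(X=3) = e^(-λ)×λ^k/k!
= e^(-1.4) × 1.4^3 / 3!
≈ 0.2465969639 × 2.744 / 6 ≈ 0.112777

P(X=3) ≈ 0.112777 ≈ 11.28%


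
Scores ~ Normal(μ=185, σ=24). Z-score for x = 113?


z = (x - μ)/σ = (113 - 185)/24 = -3.0

z = -3.0


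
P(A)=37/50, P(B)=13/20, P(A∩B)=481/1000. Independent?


P(A)×P(B) = 481/1000
P(A∩B) = 481/1000
Equal ✓ → Independent

Yes, independent


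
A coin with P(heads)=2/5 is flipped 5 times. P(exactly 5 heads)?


Binomial: P(X=5) = C(5,5)×p^5×(1-p)^0
= 1 × 32/3125 × 1 = 32/3125

P(X=5) = 32/3125 ≈ 1.02%


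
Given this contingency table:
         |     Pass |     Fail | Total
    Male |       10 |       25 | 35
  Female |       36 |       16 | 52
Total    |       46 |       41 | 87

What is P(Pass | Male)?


P(Pass | Male) = 10/(10+25) = 10/35 = 2/7

P(Pass|Male) = 2/7 ≈ 28.57%


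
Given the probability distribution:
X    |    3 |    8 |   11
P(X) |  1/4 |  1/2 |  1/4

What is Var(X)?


E[X] = 15/2
E[X²] = 129/2
Var(X) = E[X²] - (E[X])² = 129/2 - 225/4 = 33/4

Var(X) = 33/4 ≈ 8.2500


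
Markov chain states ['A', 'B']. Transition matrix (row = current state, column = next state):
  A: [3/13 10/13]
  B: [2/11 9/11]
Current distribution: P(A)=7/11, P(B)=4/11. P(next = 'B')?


P(next=B) = Σᵢ P(now=i)×P(i→B)
= 7/11×10/13 + 4/11×9/11
= 70/143 + 36/121 = 1238/1573

P = 1238/1573 ≈ 0.7870


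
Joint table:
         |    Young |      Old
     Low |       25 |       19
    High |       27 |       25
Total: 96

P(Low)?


P(Low) = (25+19)/96 = 44/96 = 11/24

P(Low) = 11/24 ≈ 45.83%


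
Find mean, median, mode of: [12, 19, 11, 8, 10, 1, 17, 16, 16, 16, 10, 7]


Sorted: [1, 7, 8, 10, 10, 11, 12, 16, 16, 16, 17, 19]
Mean = 143/12
Median = 23/2
Freq: {12: 1, 19: 1, 11: 1, 8: 1, 10: 2, 1: 1, 17: 1, 16: 3, 7: 1}
Mode: [16]

Mean=143/12, Median=23/2, Mode=16


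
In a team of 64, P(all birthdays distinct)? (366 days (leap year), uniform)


P(all different) = Π(366-i)/366 for i=0..63
= (366/366)×(365/366)×...×(303/366)
= 0.002858

P ≈ 0.0029 ≈ 0.29%


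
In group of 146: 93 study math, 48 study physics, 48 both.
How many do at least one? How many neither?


|A∪B| = 93+48-48 = 93
Neither = 146-93 = 53

At least one: 93; Neither: 53


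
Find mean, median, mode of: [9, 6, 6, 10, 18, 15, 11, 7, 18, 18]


Sorted: [6, 6, 7, 9, 10, 11, 15, 18, 18, 18]
Mean = 118/10 = 59/5
Median = 21/2
Freq: {9: 1, 6: 2, 10: 1, 18: 3, 15: 1, 11: 1, 7: 1}
Mode: [18]

Mean=59/5, Median=21/2, Mode=18


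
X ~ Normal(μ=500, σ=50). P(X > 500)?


z = (500-500)/50 = 0.0
P(X > 500) = 1 - P(Z ≤ 0.0) = 1 - 0.5000 = 0.5000

P(X > 500) ≈ 0.5000


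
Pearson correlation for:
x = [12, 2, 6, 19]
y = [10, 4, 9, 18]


n=4, Σx=39, Σy=41, Σxy=524, Σx²=545, Σy²=521
r = (4×524 - 39×41)/√((4×545 - 39²)(4×521 - 41²))
= 497/√(659×403) = 497/√265577 ≈ 497/515.3416 ≈ 0.9644

r ≈ 0.9644


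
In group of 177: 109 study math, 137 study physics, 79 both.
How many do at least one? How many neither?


|A∪B| = 109+137-79 = 167
Neither = 177-167 = 10

At least one: 167; Neither: 10


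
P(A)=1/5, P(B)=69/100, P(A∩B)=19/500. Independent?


P(A)×P(B) = 69/500
P(A∩B) = 19/500
Not equal → NOT independent

No, not independent


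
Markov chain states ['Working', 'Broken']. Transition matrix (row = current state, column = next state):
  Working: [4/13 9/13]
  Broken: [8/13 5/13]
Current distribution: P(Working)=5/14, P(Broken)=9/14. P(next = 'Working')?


P(next=Working) = Σᵢ P(now=i)×P(i→Working)
= 5/14×4/13 + 9/14×8/13
= 10/91 + 36/91 = 46/91

P = 46/91 ≈ 0.5055


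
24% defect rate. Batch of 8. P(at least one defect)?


P(all good) = (19/25)^8 = 16983563041/152587890625
P(≥1 defect) = 135604327584/152587890625

P = 135604327584/152587890625 ≈ 88.87%


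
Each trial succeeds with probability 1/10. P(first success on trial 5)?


Geometric: P(X=5) = (1-p)^(k-1)×p = (9/10)^4×1/10 = 6561/100000

P(X=5) = 6561/100000 ≈ 6.56%


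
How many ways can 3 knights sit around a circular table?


Circular arrangements of 3 distinct objects: fix one position to break rotational symmetry.
(n-1)! = 2! = 2

2


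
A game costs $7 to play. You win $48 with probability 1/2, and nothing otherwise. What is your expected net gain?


E[gain] = (48-7)×1/2 + (-7)×1/2
= 41/2 - 7/2 = 17

Expected net gain = $17 ≈ $17.00


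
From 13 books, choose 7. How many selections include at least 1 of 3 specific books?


Complement: C(13,7) - C(10,7) = 1716 - 120 = 1596

1596


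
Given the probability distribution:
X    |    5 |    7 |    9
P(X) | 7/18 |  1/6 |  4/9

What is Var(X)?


E[X] = 64/9
E[X²] = 485/9
Var(X) = E[X²] - (E[X])² = 485/9 - 4096/81 = 269/81

Var(X) = 269/81 ≈ 3.3210


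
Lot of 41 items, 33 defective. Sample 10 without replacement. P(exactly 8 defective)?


Hypergeometric: C(33,8)×C(8,2)/C(41,10)
= 13884156×28/1121099408 = 169911/489991

P(X=8) = 169911/489991 ≈ 34.68%
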